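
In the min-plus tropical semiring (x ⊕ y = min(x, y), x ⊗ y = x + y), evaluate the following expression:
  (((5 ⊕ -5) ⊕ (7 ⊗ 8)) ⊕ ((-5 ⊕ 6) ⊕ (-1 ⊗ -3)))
(((5 ⊕ -5) ⊕ (7 ⊗ 8)) ⊕ ((-5 ⊕ 6) ⊕ (-1 ⊗ -3))) = -5

Expand innermost to outermost. Recall ⊕ takes the minimum of its arguments and ⊗ takes their sum. Working out the expression (((5 ⊕ -5) ⊕ (7 ⊗ 8)) ⊕ ((-5 ⊕ 6) ⊕ (-1 ⊗ -3))) gives -5.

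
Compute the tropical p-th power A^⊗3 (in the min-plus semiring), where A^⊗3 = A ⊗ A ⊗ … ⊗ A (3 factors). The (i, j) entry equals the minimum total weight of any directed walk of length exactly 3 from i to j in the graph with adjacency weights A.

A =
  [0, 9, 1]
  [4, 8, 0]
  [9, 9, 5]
A^⊗3 =
  [0, 9, 1]
  [4, 13, 5]
  [9, 18, 10]

Each entry (A^⊗3)_ij equals the minimum over all length-3 walks i = v_0 → v_1 → … → v_3 = j of Σ_t A[v_t][v_{t+1}]. For example, for (i, j) = (0, 2) we minimise over 9 possible intermediate vertex sequences; the minimum is 1, attained along the walk 0 → 0 → 0 → 2.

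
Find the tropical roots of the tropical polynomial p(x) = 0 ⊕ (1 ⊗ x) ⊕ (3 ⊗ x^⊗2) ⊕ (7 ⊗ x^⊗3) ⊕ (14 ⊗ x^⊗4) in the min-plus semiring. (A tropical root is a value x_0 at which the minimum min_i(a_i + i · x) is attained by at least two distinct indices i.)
Roots: {-7, -4, -2, -1}

Each tropical root is a break point of the lower envelope of the lines y = a_i + i · x (there are 5 lines, with slopes 0, 1, ..., 4). Only the lines that attain the minimum somewhere contribute to roots; other lines are dominated. Here the surviving (envelope) indices are i = 4, i = 3, i = 2, i = 1, i = 0.
Intersections between consecutive envelope lines give the roots: for adjacent envelope indices i < j the intersection is x = (a_i − a_j) / (j − i). Reading off the sorted break points: {-7, -4, -2, -1}.
Verification: at each break x_0, at least two indices attain the minimum of min_i(a_i + i · x_0).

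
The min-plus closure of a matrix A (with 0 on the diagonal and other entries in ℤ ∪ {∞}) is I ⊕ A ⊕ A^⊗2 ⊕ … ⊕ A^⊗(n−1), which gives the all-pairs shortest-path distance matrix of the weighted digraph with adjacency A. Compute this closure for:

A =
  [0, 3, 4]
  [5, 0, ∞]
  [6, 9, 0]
Closure =
  [0, 3, 4]
  [5, 0, 9]
  [6, 9, 0]

This is the Floyd-Warshall all-pairs shortest-path computation. For each intermediate vertex k = 0, 1, …, 2, update dist[i][j] ← min(dist[i][j], dist[i][k] + dist[k][j]). The final matrix gives, for each (i, j), the minimum total weight of any directed path from i to j (possibly empty when i = j).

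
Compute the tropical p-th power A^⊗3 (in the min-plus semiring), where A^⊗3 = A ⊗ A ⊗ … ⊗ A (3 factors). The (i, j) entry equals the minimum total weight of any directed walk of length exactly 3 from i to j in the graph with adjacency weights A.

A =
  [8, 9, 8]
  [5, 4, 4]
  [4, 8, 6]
A^⊗3 =
  [17, 17, 17]
  [12, 12, 12]
  [16, 16, 16]

Each entry (A^⊗3)_ij equals the minimum over all length-3 walks i = v_0 → v_1 → … → v_3 = j of Σ_t A[v_t][v_{t+1}]. For example, for (i, j) = (0, 2) we minimise over 9 possible intermediate vertex sequences; the minimum is 17, attained along the walk 0 → 1 → 1 → 2.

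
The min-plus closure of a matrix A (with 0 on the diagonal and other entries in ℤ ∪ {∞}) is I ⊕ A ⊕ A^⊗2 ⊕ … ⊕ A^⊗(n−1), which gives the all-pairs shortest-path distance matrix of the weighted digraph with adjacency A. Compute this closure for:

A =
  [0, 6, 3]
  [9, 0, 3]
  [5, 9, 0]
Closure =
  [0, 6, 3]
  [8, 0, 3]
  [5, 9, 0]

This is the Floyd-Warshall all-pairs shortest-path computation. For each intermediate vertex k = 0, 1, …, 2, update dist[i][j] ← min(dist[i][j], dist[i][k] + dist[k][j]). The final matrix gives, for each (i, j), the minimum total weight of any directed path from i to j (possibly empty when i = j).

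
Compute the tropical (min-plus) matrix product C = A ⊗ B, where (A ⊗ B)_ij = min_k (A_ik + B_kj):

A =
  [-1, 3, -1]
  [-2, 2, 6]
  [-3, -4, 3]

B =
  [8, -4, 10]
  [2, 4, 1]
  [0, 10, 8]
A ⊗ B =
  [-1, -5, 4]
  [4, -6, 3]
  [-2, -7, -3]

Apply the min-plus product entry-by-entry:
  C[0][0] = min over k of (A[0][0] + B[0][0] = -1 + 8 = 7, A[0][1] + B[1][0] = 3 + 2 = 5, A[0][2] + B[2][0] = -1 + 0 = -1) = -1 (attained at k = 2)
  C[0][1] = min over k of (A[0][0] + B[0][1] = -1 + -4 = -5, A[0][1] + B[1][1] = 3 + 4 = 7, A[0][2] + B[2][1] = -1 + 10 = 9) = -5 (attained at k = 0)
  C[0][2] = min over k of (A[0][0] + B[0][2] = -1 + 10 = 9, A[0][1] + B[1][2] = 3 + 1 = 4, A[0][2] + B[2][2] = -1 + 8 = 7) = 4 (attained at k = 1)
  C[1][0] = min over k of (A[1][0] + B[0][0] = -2 + 8 = 6, A[1][1] + B[1][0] = 2 + 2 = 4, A[1][2] + B[2][0] = 6 + 0 = 6) = 4 (attained at k = 1)
  C[1][1] = min over k of (A[1][0] + B[0][1] = -2 + -4 = -6, A[1][1] + B[1][1] = 2 + 4 = 6, A[1][2] + B[2][1] = 6 + 10 = 16) = -6 (attained at k = 0)
  C[1][2] = min over k of (A[1][0] + B[0][2] = -2 + 10 = 8, A[1][1] + B[1][2] = 2 + 1 = 3, A[1][2] + B[2][2] = 6 + 8 = 14) = 3 (attained at k = 1)
  C[2][0] = min over k of (A[2][0] + B[0][0] = -3 + 8 = 5, A[2][1] + B[1][0] = -4 + 2 = -2, A[2][2] + B[2][0] = 3 + 0 = 3) = -2 (attained at k = 1)
  C[2][1] = min over k of (A[2][0] + B[0][1] = -3 + -4 = -7, A[2][1] + B[1][1] = -4 + 4 = 0, A[2][2] + B[2][1] = 3 + 10 = 13) = -7 (attained at k = 0)
  C[2][2] = min over k of (A[2][0] + B[0][2] = -3 + 10 = 7, A[2][1] + B[1][2] = -4 + 1 = -3, A[2][2] + B[2][2] = 3 + 8 = 11) = -3 (attained at k = 1)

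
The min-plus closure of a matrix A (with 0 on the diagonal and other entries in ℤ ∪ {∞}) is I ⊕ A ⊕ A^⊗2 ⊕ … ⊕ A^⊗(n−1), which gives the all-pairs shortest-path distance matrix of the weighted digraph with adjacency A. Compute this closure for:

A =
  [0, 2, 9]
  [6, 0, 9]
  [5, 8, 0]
Closure =
  [0, 2, 9]
  [6, 0, 9]
  [5, 7, 0]

This is the Floyd-Warshall all-pairs shortest-path computation. For each intermediate vertex k = 0, 1, …, 2, update dist[i][j] ← min(dist[i][j], dist[i][k] + dist[k][j]). The final matrix gives, for each (i, j), the minimum total weight of any directed path from i to j (possibly empty when i = j).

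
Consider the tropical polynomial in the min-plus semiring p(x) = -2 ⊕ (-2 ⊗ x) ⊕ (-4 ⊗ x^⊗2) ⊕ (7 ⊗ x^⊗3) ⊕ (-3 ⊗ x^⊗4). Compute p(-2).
p(-2) = -11

A tropical monomial a ⊗ x^⊗i evaluates to a + i · x. Evaluating each term at x = -2:
  Term 0 contributes -2 + 0 · -2 = -2
  Term 1 contributes -2 + 1 · -2 = -4
  Term 2 contributes -4 + 2 · -2 = -8
  Term 3 contributes 7 + 3 · -2 = 1
  Term 4 contributes -3 + 4 · -2 = -11
p(-2) = ⊕ of these = min[-2, -4, -8, 1, -11] = -11.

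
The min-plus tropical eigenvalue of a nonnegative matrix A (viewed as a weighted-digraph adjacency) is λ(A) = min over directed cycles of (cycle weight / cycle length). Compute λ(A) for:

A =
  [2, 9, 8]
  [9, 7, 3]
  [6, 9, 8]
λ(A) = 2

Enumerate directed cycles and compute their means (weight / length). Sample:
  cycle 0 → 0: weight = 2, length = 1, mean = 2/1 ≈ 2.000
  cycle 1 → 1: weight = 7, length = 1, mean = 7/1 ≈ 7.000
  cycle 2 → 2: weight = 8, length = 1, mean = 8/1 ≈ 8.000
  cycle 0 → 1 → 0: weight = 18, length = 2, mean = 18/2 ≈ 9.000
  cycle 0 → 2 → 0: weight = 14, length = 2, mean = 14/2 ≈ 7.000
  cycle 1 → 0 → 1: weight = 18, length = 2, mean = 18/2 ≈ 9.000
Minimum mean = 2.000, attained e.g. along the cycle 0 → 0 with weight 2 and length 1. So λ(A) = 2/1 = 2.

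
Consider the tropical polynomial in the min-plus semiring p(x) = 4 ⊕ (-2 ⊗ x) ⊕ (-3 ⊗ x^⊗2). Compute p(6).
p(6) = 4

A tropical monomial a ⊗ x^⊗i evaluates to a + i · x. Evaluating each term at x = 6:
  Term 0 contributes 4 + 0 · 6 = 4
  Term 1 contributes -2 + 1 · 6 = 4
  Term 2 contributes -3 + 2 · 6 = 9
p(6) = ⊕ of these = min[4, 4, 9] = 4.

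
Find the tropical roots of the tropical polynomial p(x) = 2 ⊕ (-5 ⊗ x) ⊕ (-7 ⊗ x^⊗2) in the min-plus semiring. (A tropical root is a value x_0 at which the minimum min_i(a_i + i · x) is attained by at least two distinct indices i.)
Roots: {2, 7}

Each tropical root is a break point of the lower envelope of the lines y = a_i + i · x (there are 3 lines, with slopes 0, 1, ..., 2). Only the lines that attain the minimum somewhere contribute to roots; other lines are dominated. Here the surviving (envelope) indices are i = 2, i = 1, i = 0.
Intersections between consecutive envelope lines give the roots: for adjacent envelope indices i < j the intersection is x = (a_i − a_j) / (j − i). Reading off the sorted break points: {2, 7}.
Verification: at each break x_0, at least two indices attain the minimum of min_i(a_i + i · x_0).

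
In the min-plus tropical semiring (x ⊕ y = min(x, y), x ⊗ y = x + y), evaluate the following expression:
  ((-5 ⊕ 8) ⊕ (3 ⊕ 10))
((-5 ⊕ 8) ⊕ (3 ⊕ 10)) = -5

Expand innermost to outermost. Recall ⊕ takes the minimum of its arguments and ⊗ takes their sum. Working out the expression ((-5 ⊕ 8) ⊕ (3 ⊕ 10)) gives -5.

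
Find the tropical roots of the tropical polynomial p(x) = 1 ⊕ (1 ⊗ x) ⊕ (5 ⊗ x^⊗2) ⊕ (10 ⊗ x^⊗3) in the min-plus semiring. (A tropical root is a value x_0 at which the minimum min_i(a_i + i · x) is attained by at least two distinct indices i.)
Roots: {-5, -4, 0}

Each tropical root is a break point of the lower envelope of the lines y = a_i + i · x (there are 4 lines, with slopes 0, 1, ..., 3). Only the lines that attain the minimum somewhere contribute to roots; other lines are dominated. Here the surviving (envelope) indices are i = 3, i = 2, i = 1, i = 0.
Intersections between consecutive envelope lines give the roots: for adjacent envelope indices i < j the intersection is x = (a_i − a_j) / (j − i). Reading off the sorted break points: {-5, -4, 0}.
Verification: at each break x_0, at least two indices attain the minimum of min_i(a_i + i · x_0).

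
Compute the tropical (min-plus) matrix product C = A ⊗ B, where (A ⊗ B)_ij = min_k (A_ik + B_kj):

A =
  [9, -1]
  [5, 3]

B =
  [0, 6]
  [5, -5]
A ⊗ B =
  [4, -6]
  [5, -2]

Apply the min-plus product entry-by-entry:
  C[0][0] = min over k of (A[0][0] + B[0][0] = 9 + 0 = 9, A[0][1] + B[1][0] = -1 + 5 = 4) = 4 (attained at k = 1)
  C[0][1] = min over k of (A[0][0] + B[0][1] = 9 + 6 = 15, A[0][1] + B[1][1] = -1 + -5 = -6) = -6 (attained at k = 1)
  C[1][0] = min over k of (A[1][0] + B[0][0] = 5 + 0 = 5, A[1][1] + B[1][0] = 3 + 5 = 8) = 5 (attained at k = 0)
  C[1][1] = min over k of (A[1][0] + B[0][1] = 5 + 6 = 11, A[1][1] + B[1][1] = 3 + -5 = -2) = -2 (attained at k = 1)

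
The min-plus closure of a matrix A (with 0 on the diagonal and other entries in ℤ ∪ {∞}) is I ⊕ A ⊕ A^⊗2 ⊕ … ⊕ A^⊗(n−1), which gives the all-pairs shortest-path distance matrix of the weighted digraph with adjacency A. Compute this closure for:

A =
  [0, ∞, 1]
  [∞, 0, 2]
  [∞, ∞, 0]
Closure =
  [0, ∞, 1]
  [∞, 0, 2]
  [∞, ∞, 0]

This is the Floyd-Warshall all-pairs shortest-path computation. For each intermediate vertex k = 0, 1, …, 2, update dist[i][j] ← min(dist[i][j], dist[i][k] + dist[k][j]). The final matrix gives, for each (i, j), the minimum total weight of any directed path from i to j (possibly empty when i = j).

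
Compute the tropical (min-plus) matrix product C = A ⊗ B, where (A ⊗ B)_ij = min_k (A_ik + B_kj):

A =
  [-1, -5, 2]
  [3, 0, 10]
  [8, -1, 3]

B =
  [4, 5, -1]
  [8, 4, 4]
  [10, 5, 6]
A ⊗ B =
  [3, -1, -2]
  [7, 4, 2]
  [7, 3, 3]

Apply the min-plus product entry-by-entry:
  C[0][0] = min over k of (A[0][0] + B[0][0] = -1 + 4 = 3, A[0][1] + B[1][0] = -5 + 8 = 3, A[0][2] + B[2][0] = 2 + 10 = 12) = 3 (attained at k = 0)
  C[0][1] = min over k of (A[0][0] + B[0][1] = -1 + 5 = 4, A[0][1] + B[1][1] = -5 + 4 = -1, A[0][2] + B[2][1] = 2 + 5 = 7) = -1 (attained at k = 1)
  C[0][2] = min over k of (A[0][0] + B[0][2] = -1 + -1 = -2, A[0][1] + B[1][2] = -5 + 4 = -1, A[0][2] + B[2][2] = 2 + 6 = 8) = -2 (attained at k = 0)
  C[1][0] = min over k of (A[1][0] + B[0][0] = 3 + 4 = 7, A[1][1] + B[1][0] = 0 + 8 = 8, A[1][2] + B[2][0] = 10 + 10 = 20) = 7 (attained at k = 0)
  C[1][1] = min over k of (A[1][0] + B[0][1] = 3 + 5 = 8, A[1][1] + B[1][1] = 0 + 4 = 4, A[1][2] + B[2][1] = 10 + 5 = 15) = 4 (attained at k = 1)
  C[1][2] = min over k of (A[1][0] + B[0][2] = 3 + -1 = 2, A[1][1] + B[1][2] = 0 + 4 = 4, A[1][2] + B[2][2] = 10 + 6 = 16) = 2 (attained at k = 0)
  C[2][0] = min over k of (A[2][0] + B[0][0] = 8 + 4 = 12, A[2][1] + B[1][0] = -1 + 8 = 7, A[2][2] + B[2][0] = 3 + 10 = 13) = 7 (attained at k = 1)
  C[2][1] = min over k of (A[2][0] + B[0][1] = 8 + 5 = 13, A[2][1] + B[1][1] = -1 + 4 = 3, A[2][2] + B[2][1] = 3 + 5 = 8) = 3 (attained at k = 1)
  C[2][2] = min over k of (A[2][0] + B[0][2] = 8 + -1 = 7, A[2][1] + B[1][2] = -1 + 4 = 3, A[2][2] + B[2][2] = 3 + 6 = 9) = 3 (attained at k = 1)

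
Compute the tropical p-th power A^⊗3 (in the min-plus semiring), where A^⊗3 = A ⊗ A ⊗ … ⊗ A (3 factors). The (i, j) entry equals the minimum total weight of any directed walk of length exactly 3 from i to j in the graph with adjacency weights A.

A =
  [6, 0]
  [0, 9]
A^⊗3 =
  [6, 0]
  [0, 6]

Each entry (A^⊗3)_ij equals the minimum over all length-3 walks i = v_0 → v_1 → … → v_3 = j of Σ_t A[v_t][v_{t+1}]. For example, for (i, j) = (0, 1) we minimise over 4 possible intermediate vertex sequences; the minimum is 0, attained along the walk 0 → 1 → 0 → 1.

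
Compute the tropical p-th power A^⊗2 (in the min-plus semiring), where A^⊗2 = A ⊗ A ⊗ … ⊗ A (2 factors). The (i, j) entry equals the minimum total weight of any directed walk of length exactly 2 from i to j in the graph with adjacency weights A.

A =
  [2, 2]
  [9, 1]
A^⊗2 =
  [4, 3]
  [10, 2]

Each entry (A^⊗2)_ij equals the minimum over all length-2 walks i = v_0 → v_1 → … → v_2 = j of Σ_t A[v_t][v_{t+1}]. For example, for (i, j) = (0, 1) we minimise over 2 possible intermediate vertex sequences; the minimum is 3, attained along the walk 0 → 1 → 1.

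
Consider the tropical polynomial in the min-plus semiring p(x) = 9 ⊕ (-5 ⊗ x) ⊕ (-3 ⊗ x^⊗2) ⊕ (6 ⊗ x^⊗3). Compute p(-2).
p(-2) = -7

A tropical monomial a ⊗ x^⊗i evaluates to a + i · x. Evaluating each term at x = -2:
  Term 0 contributes 9 + 0 · -2 = 9
  Term 1 contributes -5 + 1 · -2 = -7
  Term 2 contributes -3 + 2 · -2 = -7
  Term 3 contributes 6 + 3 · -2 = 0
p(-2) = ⊕ of these = min[9, -7, -7, 0] = -7.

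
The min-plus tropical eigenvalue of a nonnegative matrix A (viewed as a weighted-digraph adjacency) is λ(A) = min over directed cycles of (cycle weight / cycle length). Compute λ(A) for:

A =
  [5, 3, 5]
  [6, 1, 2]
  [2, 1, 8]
λ(A) = 1

Enumerate directed cycles and compute their means (weight / length). Sample:
  cycle 0 → 0: weight = 5, length = 1, mean = 5/1 ≈ 5.000
  cycle 1 → 1: weight = 1, length = 1, mean = 1/1 ≈ 1.000
  cycle 2 → 2: weight = 8, length = 1, mean = 8/1 ≈ 8.000
  cycle 0 → 1 → 0: weight = 9, length = 2, mean = 9/2 ≈ 4.500
  cycle 0 → 2 → 0: weight = 7, length = 2, mean = 7/2 ≈ 3.500
  cycle 1 → 0 → 1: weight = 9, length = 2, mean = 9/2 ≈ 4.500
Minimum mean = 1.000, attained e.g. along the cycle 1 → 1 with weight 1 and length 1. So λ(A) = 1/1 = 1.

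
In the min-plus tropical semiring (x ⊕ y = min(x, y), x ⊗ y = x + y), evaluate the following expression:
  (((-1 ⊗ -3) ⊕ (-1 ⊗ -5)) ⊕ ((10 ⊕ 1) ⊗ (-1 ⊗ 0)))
(((-1 ⊗ -3) ⊕ (-1 ⊗ -5)) ⊕ ((10 ⊕ 1) ⊗ (-1 ⊗ 0))) = -6

Expand innermost to outermost. Recall ⊕ takes the minimum of its arguments and ⊗ takes their sum. Working out the expression (((-1 ⊗ -3) ⊕ (-1 ⊗ -5)) ⊕ ((10 ⊕ 1) ⊗ (-1 ⊗ 0))) gives -6.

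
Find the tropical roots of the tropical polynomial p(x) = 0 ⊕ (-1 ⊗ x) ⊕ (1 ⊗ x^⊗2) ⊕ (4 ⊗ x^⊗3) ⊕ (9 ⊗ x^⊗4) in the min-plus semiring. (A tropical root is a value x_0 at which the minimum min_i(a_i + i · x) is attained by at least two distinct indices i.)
Roots: {-5, -3, -2, 1}

Each tropical root is a break point of the lower envelope of the lines y = a_i + i · x (there are 5 lines, with slopes 0, 1, ..., 4). Only the lines that attain the minimum somewhere contribute to roots; other lines are dominated. Here the surviving (envelope) indices are i = 4, i = 3, i = 2, i = 1, i = 0.
Intersections between consecutive envelope lines give the roots: for adjacent envelope indices i < j the intersection is x = (a_i − a_j) / (j − i). Reading off the sorted break points: {-5, -3, -2, 1}.
Verification: at each break x_0, at least two indices attain the minimum of min_i(a_i + i · x_0).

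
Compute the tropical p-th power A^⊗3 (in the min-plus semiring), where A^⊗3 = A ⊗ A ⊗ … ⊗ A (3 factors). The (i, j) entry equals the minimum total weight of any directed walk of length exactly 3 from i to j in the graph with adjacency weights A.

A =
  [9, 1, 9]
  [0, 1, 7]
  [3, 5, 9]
A^⊗3 =
  [2, 2, 9]
  [1, 2, 8]
  [4, 5, 11]

Each entry (A^⊗3)_ij equals the minimum over all length-3 walks i = v_0 → v_1 → … → v_3 = j of Σ_t A[v_t][v_{t+1}]. For example, for (i, j) = (0, 2) we minimise over 9 possible intermediate vertex sequences; the minimum is 9, attained along the walk 0 → 1 → 1 → 2.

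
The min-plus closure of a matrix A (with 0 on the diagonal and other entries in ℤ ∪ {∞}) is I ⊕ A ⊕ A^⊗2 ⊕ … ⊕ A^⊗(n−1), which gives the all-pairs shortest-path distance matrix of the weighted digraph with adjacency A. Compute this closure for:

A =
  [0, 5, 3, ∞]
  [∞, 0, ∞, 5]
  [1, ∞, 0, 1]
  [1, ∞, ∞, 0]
Closure =
  [0, 5, 3, 4]
  [6, 0, 9, 5]
  [1, 6, 0, 1]
  [1, 6, 4, 0]

This is the Floyd-Warshall all-pairs shortest-path computation. For each intermediate vertex k = 0, 1, …, 3, update dist[i][j] ← min(dist[i][j], dist[i][k] + dist[k][j]). The final matrix gives, for each (i, j), the minimum total weight of any directed path from i to j (possibly empty when i = j).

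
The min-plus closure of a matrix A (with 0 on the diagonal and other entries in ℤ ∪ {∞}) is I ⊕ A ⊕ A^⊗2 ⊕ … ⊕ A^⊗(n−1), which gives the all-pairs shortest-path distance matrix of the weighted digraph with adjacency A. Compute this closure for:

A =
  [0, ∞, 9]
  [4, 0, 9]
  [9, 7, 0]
Closure =
  [0, 16, 9]
  [4, 0, 9]
  [9, 7, 0]

This is the Floyd-Warshall all-pairs shortest-path computation. For each intermediate vertex k = 0, 1, …, 2, update dist[i][j] ← min(dist[i][j], dist[i][k] + dist[k][j]). The final matrix gives, for each (i, j), the minimum total weight of any directed path from i to j (possibly empty when i = j).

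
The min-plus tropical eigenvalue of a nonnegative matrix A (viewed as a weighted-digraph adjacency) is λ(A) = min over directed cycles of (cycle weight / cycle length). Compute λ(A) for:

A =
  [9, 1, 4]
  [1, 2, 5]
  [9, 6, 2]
λ(A) = 1

Enumerate directed cycles and compute their means (weight / length). Sample:
  cycle 0 → 0: weight = 9, length = 1, mean = 9/1 ≈ 9.000
  cycle 1 → 1: weight = 2, length = 1, mean = 2/1 ≈ 2.000
  cycle 2 → 2: weight = 2, length = 1, mean = 2/1 ≈ 2.000
  cycle 0 → 1 → 0: weight = 2, length = 2, mean = 2/2 ≈ 1.000
  cycle 0 → 2 → 0: weight = 13, length = 2, mean = 13/2 ≈ 6.500
  cycle 1 → 0 → 1: weight = 2, length = 2, mean = 2/2 ≈ 1.000
Minimum mean = 1.000, attained e.g. along the cycle 0 → 1 → 0 with weight 2 and length 2. So λ(A) = 2/2 = 1.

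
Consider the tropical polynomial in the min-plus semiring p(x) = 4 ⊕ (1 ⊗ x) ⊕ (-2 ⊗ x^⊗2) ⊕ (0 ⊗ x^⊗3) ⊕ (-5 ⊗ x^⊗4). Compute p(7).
p(7) = 4

A tropical monomial a ⊗ x^⊗i evaluates to a + i · x. Evaluating each term at x = 7:
  Term 0 contributes 4 + 0 · 7 = 4
  Term 1 contributes 1 + 1 · 7 = 8
  Term 2 contributes -2 + 2 · 7 = 12
  Term 3 contributes 0 + 3 · 7 = 21
  Term 4 contributes -5 + 4 · 7 = 23
p(7) = ⊕ of these = min[4, 8, 12, 21, 23] = 4.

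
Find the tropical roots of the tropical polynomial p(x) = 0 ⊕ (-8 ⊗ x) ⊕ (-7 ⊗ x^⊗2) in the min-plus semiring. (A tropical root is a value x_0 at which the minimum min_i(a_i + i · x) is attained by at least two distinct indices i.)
Roots: {-1, 8}

Each tropical root is a break point of the lower envelope of the lines y = a_i + i · x (there are 3 lines, with slopes 0, 1, ..., 2). Only the lines that attain the minimum somewhere contribute to roots; other lines are dominated. Here the surviving (envelope) indices are i = 2, i = 1, i = 0.
Intersections between consecutive envelope lines give the roots: for adjacent envelope indices i < j the intersection is x = (a_i − a_j) / (j − i). Reading off the sorted break points: {-1, 8}.
Verification: at each break x_0, at least two indices attain the minimum of min_i(a_i + i · x_0).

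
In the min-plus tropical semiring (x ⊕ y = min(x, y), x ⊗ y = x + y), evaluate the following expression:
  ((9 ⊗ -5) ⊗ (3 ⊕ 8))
((9 ⊗ -5) ⊗ (3 ⊕ 8)) = 7

Expand innermost to outermost. Recall ⊕ takes the minimum of its arguments and ⊗ takes their sum. Working out the expression ((9 ⊗ -5) ⊗ (3 ⊕ 8)) gives 7.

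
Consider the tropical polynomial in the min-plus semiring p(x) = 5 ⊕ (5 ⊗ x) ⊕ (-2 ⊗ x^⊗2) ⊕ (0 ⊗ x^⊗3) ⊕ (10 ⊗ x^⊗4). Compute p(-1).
p(-1) = -4

A tropical monomial a ⊗ x^⊗i evaluates to a + i · x. Evaluating each term at x = -1:
  Term 0 contributes 5 + 0 · -1 = 5
  Term 1 contributes 5 + 1 · -1 = 4
  Term 2 contributes -2 + 2 · -1 = -4
  Term 3 contributes 0 + 3 · -1 = -3
  Term 4 contributes 10 + 4 · -1 = 6
p(-1) = ⊕ of these = min[5, 4, -4, -3, 6] = -4.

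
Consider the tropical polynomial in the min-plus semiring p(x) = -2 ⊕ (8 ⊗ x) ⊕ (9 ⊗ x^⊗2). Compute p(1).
p(1) = -2

A tropical monomial a ⊗ x^⊗i evaluates to a + i · x. Evaluating each term at x = 1:
  Term 0 contributes -2 + 0 · 1 = -2
  Term 1 contributes 8 + 1 · 1 = 9
  Term 2 contributes 9 + 2 · 1 = 11
p(1) = ⊕ of these = min[-2, 9, 11] = -2.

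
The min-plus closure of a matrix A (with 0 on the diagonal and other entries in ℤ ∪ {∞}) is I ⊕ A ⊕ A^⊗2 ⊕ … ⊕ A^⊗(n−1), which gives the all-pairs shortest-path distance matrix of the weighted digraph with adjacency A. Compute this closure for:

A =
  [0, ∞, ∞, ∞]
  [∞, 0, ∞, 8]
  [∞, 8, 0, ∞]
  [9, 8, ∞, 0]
Closure =
  [0, ∞, ∞, ∞]
  [17, 0, ∞, 8]
  [25, 8, 0, 16]
  [9, 8, ∞, 0]

This is the Floyd-Warshall all-pairs shortest-path computation. For each intermediate vertex k = 0, 1, …, 3, update dist[i][j] ← min(dist[i][j], dist[i][k] + dist[k][j]). The final matrix gives, for each (i, j), the minimum total weight of any directed path from i to j (possibly empty when i = j).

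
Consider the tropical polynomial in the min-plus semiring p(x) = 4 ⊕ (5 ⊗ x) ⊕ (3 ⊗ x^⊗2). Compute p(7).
p(7) = 4

A tropical monomial a ⊗ x^⊗i evaluates to a + i · x. Evaluating each term at x = 7:
  Term 0 contributes 4 + 0 · 7 = 4
  Term 1 contributes 5 + 1 · 7 = 12
  Term 2 contributes 3 + 2 · 7 = 17
p(7) = ⊕ of these = min[4, 12, 17] = 4.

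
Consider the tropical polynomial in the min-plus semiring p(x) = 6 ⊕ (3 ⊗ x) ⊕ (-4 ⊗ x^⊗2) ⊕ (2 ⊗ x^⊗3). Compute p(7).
p(7) = 6

A tropical monomial a ⊗ x^⊗i evaluates to a + i · x. Evaluating each term at x = 7:
  Term 0 contributes 6 + 0 · 7 = 6
  Term 1 contributes 3 + 1 · 7 = 10
  Term 2 contributes -4 + 2 · 7 = 10
  Term 3 contributes 2 + 3 · 7 = 23
p(7) = ⊕ of these = min[6, 10, 10, 23] = 6.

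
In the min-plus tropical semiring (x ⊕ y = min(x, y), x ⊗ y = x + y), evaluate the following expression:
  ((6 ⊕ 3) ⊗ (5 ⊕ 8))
((6 ⊕ 3) ⊗ (5 ⊕ 8)) = 8

Expand innermost to outermost. Recall ⊕ takes the minimum of its arguments and ⊗ takes their sum. Working out the expression ((6 ⊕ 3) ⊗ (5 ⊕ 8)) gives 8.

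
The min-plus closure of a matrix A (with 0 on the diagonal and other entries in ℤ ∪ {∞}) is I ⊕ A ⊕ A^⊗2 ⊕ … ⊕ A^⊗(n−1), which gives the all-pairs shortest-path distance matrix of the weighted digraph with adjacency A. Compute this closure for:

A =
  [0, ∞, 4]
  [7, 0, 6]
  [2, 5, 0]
Closure =
  [0, 9, 4]
  [7, 0, 6]
  [2, 5, 0]

This is the Floyd-Warshall all-pairs shortest-path computation. For each intermediate vertex k = 0, 1, …, 2, update dist[i][j] ← min(dist[i][j], dist[i][k] + dist[k][j]). The final matrix gives, for each (i, j), the minimum total weight of any directed path from i to j (possibly empty when i = j).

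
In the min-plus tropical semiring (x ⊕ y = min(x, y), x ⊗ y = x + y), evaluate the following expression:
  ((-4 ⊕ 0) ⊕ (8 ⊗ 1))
((-4 ⊕ 0) ⊕ (8 ⊗ 1)) = -4

Expand innermost to outermost. Recall ⊕ takes the minimum of its arguments and ⊗ takes their sum. Working out the expression ((-4 ⊕ 0) ⊕ (8 ⊗ 1)) gives -4.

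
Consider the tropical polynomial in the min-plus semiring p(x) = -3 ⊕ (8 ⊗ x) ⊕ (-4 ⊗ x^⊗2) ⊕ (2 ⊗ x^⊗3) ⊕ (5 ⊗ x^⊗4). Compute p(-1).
p(-1) = -6

A tropical monomial a ⊗ x^⊗i evaluates to a + i · x. Evaluating each term at x = -1:
  Term 0 contributes -3 + 0 · -1 = -3
  Term 1 contributes 8 + 1 · -1 = 7
  Term 2 contributes -4 + 2 · -1 = -6
  Term 3 contributes 2 + 3 · -1 = -1
  Term 4 contributes 5 + 4 · -1 = 1
p(-1) = ⊕ of these = min[-3, 7, -6, -1, 1] = -6.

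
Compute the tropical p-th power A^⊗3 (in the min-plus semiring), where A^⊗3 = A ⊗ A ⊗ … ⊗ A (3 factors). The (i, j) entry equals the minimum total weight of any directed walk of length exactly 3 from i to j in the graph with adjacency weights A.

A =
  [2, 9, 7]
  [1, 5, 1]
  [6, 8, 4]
A^⊗3 =
  [6, 13, 11]
  [5, 12, 9]
  [10, 16, 12]

Each entry (A^⊗3)_ij equals the minimum over all length-3 walks i = v_0 → v_1 → … → v_3 = j of Σ_t A[v_t][v_{t+1}]. For example, for (i, j) = (0, 2) we minimise over 9 possible intermediate vertex sequences; the minimum is 11, attained along the walk 0 → 0 → 0 → 2.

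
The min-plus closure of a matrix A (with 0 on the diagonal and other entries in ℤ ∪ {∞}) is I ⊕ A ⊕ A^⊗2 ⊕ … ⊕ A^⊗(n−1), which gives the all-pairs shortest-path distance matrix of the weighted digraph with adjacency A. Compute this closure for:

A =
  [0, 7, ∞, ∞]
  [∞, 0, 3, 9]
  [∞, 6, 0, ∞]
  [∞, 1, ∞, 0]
Closure =
  [0, 7, 10, 16]
  [∞, 0, 3, 9]
  [∞, 6, 0, 15]
  [∞, 1, 4, 0]

This is the Floyd-Warshall all-pairs shortest-path computation. For each intermediate vertex k = 0, 1, …, 3, update dist[i][j] ← min(dist[i][j], dist[i][k] + dist[k][j]). The final matrix gives, for each (i, j), the minimum total weight of any directed path from i to j (possibly empty when i = j).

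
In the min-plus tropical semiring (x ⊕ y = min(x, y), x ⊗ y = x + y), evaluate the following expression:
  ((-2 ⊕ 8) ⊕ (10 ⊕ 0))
((-2 ⊕ 8) ⊕ (10 ⊕ 0)) = -2

Expand innermost to outermost. Recall ⊕ takes the minimum of its arguments and ⊗ takes their sum. Working out the expression ((-2 ⊕ 8) ⊕ (10 ⊕ 0)) gives -2.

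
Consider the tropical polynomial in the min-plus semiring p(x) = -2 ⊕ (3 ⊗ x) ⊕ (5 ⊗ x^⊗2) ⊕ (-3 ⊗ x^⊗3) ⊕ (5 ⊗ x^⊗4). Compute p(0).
p(0) = -3

A tropical monomial a ⊗ x^⊗i evaluates to a + i · x. Evaluating each term at x = 0:
  Term 0 contributes -2 + 0 · 0 = -2
  Term 1 contributes 3 + 1 · 0 = 3
  Term 2 contributes 5 + 2 · 0 = 5
  Term 3 contributes -3 + 3 · 0 = -3
  Term 4 contributes 5 + 4 · 0 = 5
p(0) = ⊕ of these = min[-2, 3, 5, -3, 5] = -3.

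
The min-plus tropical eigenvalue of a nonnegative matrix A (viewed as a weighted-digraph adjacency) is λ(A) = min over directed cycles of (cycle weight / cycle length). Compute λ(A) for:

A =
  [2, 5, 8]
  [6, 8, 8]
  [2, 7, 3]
λ(A) = 2

Enumerate directed cycles and compute their means (weight / length). Sample:
  cycle 0 → 0: weight = 2, length = 1, mean = 2/1 ≈ 2.000
  cycle 1 → 1: weight = 8, length = 1, mean = 8/1 ≈ 8.000
  cycle 2 → 2: weight = 3, length = 1, mean = 3/1 ≈ 3.000
  cycle 0 → 1 → 0: weight = 11, length = 2, mean = 11/2 ≈ 5.500
  cycle 0 → 2 → 0: weight = 10, length = 2, mean = 10/2 ≈ 5.000
  cycle 1 → 0 → 1: weight = 11, length = 2, mean = 11/2 ≈ 5.500
Minimum mean = 2.000, attained e.g. along the cycle 0 → 0 with weight 2 and length 1. So λ(A) = 2/1 = 2.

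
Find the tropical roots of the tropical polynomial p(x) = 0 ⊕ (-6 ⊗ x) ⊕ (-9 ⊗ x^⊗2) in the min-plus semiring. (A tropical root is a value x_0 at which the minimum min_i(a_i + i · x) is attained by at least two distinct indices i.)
Roots: {3, 6}

Each tropical root is a break point of the lower envelope of the lines y = a_i + i · x (there are 3 lines, with slopes 0, 1, ..., 2). Only the lines that attain the minimum somewhere contribute to roots; other lines are dominated. Here the surviving (envelope) indices are i = 2, i = 1, i = 0.
Intersections between consecutive envelope lines give the roots: for adjacent envelope indices i < j the intersection is x = (a_i − a_j) / (j − i). Reading off the sorted break points: {3, 6}.
Verification: at each break x_0, at least two indices attain the minimum of min_i(a_i + i · x_0).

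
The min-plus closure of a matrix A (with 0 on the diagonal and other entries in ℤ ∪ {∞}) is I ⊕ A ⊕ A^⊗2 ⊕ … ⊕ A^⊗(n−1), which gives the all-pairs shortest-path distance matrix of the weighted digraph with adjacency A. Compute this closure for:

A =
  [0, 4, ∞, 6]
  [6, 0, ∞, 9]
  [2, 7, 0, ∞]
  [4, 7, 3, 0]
Closure =
  [0, 4, 9, 6]
  [6, 0, 12, 9]
  [2, 6, 0, 8]
  [4, 7, 3, 0]

This is the Floyd-Warshall all-pairs shortest-path computation. For each intermediate vertex k = 0, 1, …, 3, update dist[i][j] ← min(dist[i][j], dist[i][k] + dist[k][j]). The final matrix gives, for each (i, j), the minimum total weight of any directed path from i to j (possibly empty when i = j).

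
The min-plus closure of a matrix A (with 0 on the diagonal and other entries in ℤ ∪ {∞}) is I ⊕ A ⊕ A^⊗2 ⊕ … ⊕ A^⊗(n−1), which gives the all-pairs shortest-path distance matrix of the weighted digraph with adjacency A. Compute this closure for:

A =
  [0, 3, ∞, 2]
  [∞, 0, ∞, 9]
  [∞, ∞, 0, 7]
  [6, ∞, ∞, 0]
Closure =
  [0, 3, ∞, 2]
  [15, 0, ∞, 9]
  [13, 16, 0, 7]
  [6, 9, ∞, 0]

This is the Floyd-Warshall all-pairs shortest-path computation. For each intermediate vertex k = 0, 1, …, 3, update dist[i][j] ← min(dist[i][j], dist[i][k] + dist[k][j]). The final matrix gives, for each (i, j), the minimum total weight of any directed path from i to j (possibly empty when i = j).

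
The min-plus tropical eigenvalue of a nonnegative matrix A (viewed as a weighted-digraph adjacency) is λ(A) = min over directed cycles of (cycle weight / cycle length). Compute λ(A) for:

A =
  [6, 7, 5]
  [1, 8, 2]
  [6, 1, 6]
λ(A) = 3/2

Enumerate directed cycles and compute their means (weight / length). Sample:
  cycle 0 → 0: weight = 6, length = 1, mean = 6/1 ≈ 6.000
  cycle 1 → 1: weight = 8, length = 1, mean = 8/1 ≈ 8.000
  cycle 2 → 2: weight = 6, length = 1, mean = 6/1 ≈ 6.000
  cycle 0 → 1 → 0: weight = 8, length = 2, mean = 8/2 ≈ 4.000
  cycle 0 → 2 → 0: weight = 11, length = 2, mean = 11/2 ≈ 5.500
  cycle 1 → 0 → 1: weight = 8, length = 2, mean = 8/2 ≈ 4.000
Minimum mean = 1.500, attained e.g. along the cycle 1 → 2 → 1 with weight 3 and length 2. So λ(A) = 3/2 = 3/2.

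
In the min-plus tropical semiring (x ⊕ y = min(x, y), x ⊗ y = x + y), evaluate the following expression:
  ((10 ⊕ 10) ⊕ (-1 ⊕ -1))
((10 ⊕ 10) ⊕ (-1 ⊕ -1)) = -1

Expand innermost to outermost. Recall ⊕ takes the minimum of its arguments and ⊗ takes their sum. Working out the expression ((10 ⊕ 10) ⊕ (-1 ⊕ -1)) gives -1.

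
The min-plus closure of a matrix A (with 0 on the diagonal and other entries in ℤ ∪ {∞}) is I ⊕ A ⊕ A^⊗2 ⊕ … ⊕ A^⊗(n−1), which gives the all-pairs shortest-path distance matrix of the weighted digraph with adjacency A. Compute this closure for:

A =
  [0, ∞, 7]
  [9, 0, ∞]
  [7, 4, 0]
Closure =
  [0, 11, 7]
  [9, 0, 16]
  [7, 4, 0]

This is the Floyd-Warshall all-pairs shortest-path computation. For each intermediate vertex k = 0, 1, …, 2, update dist[i][j] ← min(dist[i][j], dist[i][k] + dist[k][j]). The final matrix gives, for each (i, j), the minimum total weight of any directed path from i to j (possibly empty when i = j).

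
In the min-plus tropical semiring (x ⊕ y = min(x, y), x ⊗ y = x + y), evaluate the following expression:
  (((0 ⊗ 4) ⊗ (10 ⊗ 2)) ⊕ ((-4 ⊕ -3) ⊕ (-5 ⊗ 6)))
(((0 ⊗ 4) ⊗ (10 ⊗ 2)) ⊕ ((-4 ⊕ -3) ⊕ (-5 ⊗ 6))) = -4

Expand innermost to outermost. Recall ⊕ takes the minimum of its arguments and ⊗ takes their sum. Working out the expression (((0 ⊗ 4) ⊗ (10 ⊗ 2)) ⊕ ((-4 ⊕ -3) ⊕ (-5 ⊗ 6))) gives -4.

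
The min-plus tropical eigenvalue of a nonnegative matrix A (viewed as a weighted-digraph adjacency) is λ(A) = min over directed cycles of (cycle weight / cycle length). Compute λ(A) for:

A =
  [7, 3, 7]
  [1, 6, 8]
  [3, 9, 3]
λ(A) = 2

Enumerate directed cycles and compute their means (weight / length). Sample:
  cycle 0 → 0: weight = 7, length = 1, mean = 7/1 ≈ 7.000
  cycle 1 → 1: weight = 6, length = 1, mean = 6/1 ≈ 6.000
  cycle 2 → 2: weight = 3, length = 1, mean = 3/1 ≈ 3.000
  cycle 0 → 1 → 0: weight = 4, length = 2, mean = 4/2 ≈ 2.000
  cycle 0 → 2 → 0: weight = 10, length = 2, mean = 10/2 ≈ 5.000
  cycle 1 → 0 → 1: weight = 4, length = 2, mean = 4/2 ≈ 2.000
Minimum mean = 2.000, attained e.g. along the cycle 0 → 1 → 0 with weight 4 and length 2. So λ(A) = 4/2 = 2.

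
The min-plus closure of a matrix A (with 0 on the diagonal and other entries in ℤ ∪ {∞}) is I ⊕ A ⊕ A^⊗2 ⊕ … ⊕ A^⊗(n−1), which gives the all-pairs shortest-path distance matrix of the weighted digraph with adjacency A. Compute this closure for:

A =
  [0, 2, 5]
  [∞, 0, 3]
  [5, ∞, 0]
Closure =
  [0, 2, 5]
  [8, 0, 3]
  [5, 7, 0]

This is the Floyd-Warshall all-pairs shortest-path computation. For each intermediate vertex k = 0, 1, …, 2, update dist[i][j] ← min(dist[i][j], dist[i][k] + dist[k][j]). The final matrix gives, for each (i, j), the minimum total weight of any directed path from i to j (possibly empty when i = j).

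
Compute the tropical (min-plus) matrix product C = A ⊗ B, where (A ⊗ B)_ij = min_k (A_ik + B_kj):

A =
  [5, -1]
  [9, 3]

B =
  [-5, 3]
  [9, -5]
A ⊗ B =
  [0, -6]
  [4, -2]

Apply the min-plus product entry-by-entry:
  C[0][0] = min over k of (A[0][0] + B[0][0] = 5 + -5 = 0, A[0][1] + B[1][0] = -1 + 9 = 8) = 0 (attained at k = 0)
  C[0][1] = min over k of (A[0][0] + B[0][1] = 5 + 3 = 8, A[0][1] + B[1][1] = -1 + -5 = -6) = -6 (attained at k = 1)
  C[1][0] = min over k of (A[1][0] + B[0][0] = 9 + -5 = 4, A[1][1] + B[1][0] = 3 + 9 = 12) = 4 (attained at k = 0)
  C[1][1] = min over k of (A[1][0] + B[0][1] = 9 + 3 = 12, A[1][1] + B[1][1] = 3 + -5 = -2) = -2 (attained at k = 1)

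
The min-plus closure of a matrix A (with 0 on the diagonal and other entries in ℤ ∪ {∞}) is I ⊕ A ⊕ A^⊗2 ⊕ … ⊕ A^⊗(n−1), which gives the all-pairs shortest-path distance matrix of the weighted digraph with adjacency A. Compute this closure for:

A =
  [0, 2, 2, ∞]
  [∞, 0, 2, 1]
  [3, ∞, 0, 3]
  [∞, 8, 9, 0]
Closure =
  [0, 2, 2, 3]
  [5, 0, 2, 1]
  [3, 5, 0, 3]
  [12, 8, 9, 0]

This is the Floyd-Warshall all-pairs shortest-path computation. For each intermediate vertex k = 0, 1, …, 3, update dist[i][j] ← min(dist[i][j], dist[i][k] + dist[k][j]). The final matrix gives, for each (i, j), the minimum total weight of any directed path from i to j (possibly empty when i = j).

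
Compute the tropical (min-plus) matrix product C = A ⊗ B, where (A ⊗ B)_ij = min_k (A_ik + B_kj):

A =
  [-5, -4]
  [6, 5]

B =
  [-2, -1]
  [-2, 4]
A ⊗ B =
  [-7, -6]
  [3, 5]

Apply the min-plus product entry-by-entry:
  C[0][0] = min over k of (A[0][0] + B[0][0] = -5 + -2 = -7, A[0][1] + B[1][0] = -4 + -2 = -6) = -7 (attained at k = 0)
  C[0][1] = min over k of (A[0][0] + B[0][1] = -5 + -1 = -6, A[0][1] + B[1][1] = -4 + 4 = 0) = -6 (attained at k = 0)
  C[1][0] = min over k of (A[1][0] + B[0][0] = 6 + -2 = 4, A[1][1] + B[1][0] = 5 + -2 = 3) = 3 (attained at k = 1)
  C[1][1] = min over k of (A[1][0] + B[0][1] = 6 + -1 = 5, A[1][1] + B[1][1] = 5 + 4 = 9) = 5 (attained at k = 0)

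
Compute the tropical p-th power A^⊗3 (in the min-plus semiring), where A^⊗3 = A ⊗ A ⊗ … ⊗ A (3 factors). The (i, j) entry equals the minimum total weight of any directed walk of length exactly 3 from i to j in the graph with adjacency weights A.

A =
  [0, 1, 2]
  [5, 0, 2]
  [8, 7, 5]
A^⊗3 =
  [0, 1, 2]
  [5, 0, 2]
  [8, 7, 9]

Each entry (A^⊗3)_ij equals the minimum over all length-3 walks i = v_0 → v_1 → … → v_3 = j of Σ_t A[v_t][v_{t+1}]. For example, for (i, j) = (0, 2) we minimise over 9 possible intermediate vertex sequences; the minimum is 2, attained along the walk 0 → 0 → 0 → 2.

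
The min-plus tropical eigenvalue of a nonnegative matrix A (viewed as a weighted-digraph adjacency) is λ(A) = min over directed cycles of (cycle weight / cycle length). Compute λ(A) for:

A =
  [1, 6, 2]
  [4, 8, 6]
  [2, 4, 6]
λ(A) = 1

Enumerate directed cycles and compute their means (weight / length). Sample:
  cycle 0 → 0: weight = 1, length = 1, mean = 1/1 ≈ 1.000
  cycle 1 → 1: weight = 8, length = 1, mean = 8/1 ≈ 8.000
  cycle 2 → 2: weight = 6, length = 1, mean = 6/1 ≈ 6.000
  cycle 0 → 1 → 0: weight = 10, length = 2, mean = 10/2 ≈ 5.000
  cycle 0 → 2 → 0: weight = 4, length = 2, mean = 4/2 ≈ 2.000
  cycle 1 → 0 → 1: weight = 10, length = 2, mean = 10/2 ≈ 5.000
Minimum mean = 1.000, attained e.g. along the cycle 0 → 0 with weight 1 and length 1. So λ(A) = 1/1 = 1.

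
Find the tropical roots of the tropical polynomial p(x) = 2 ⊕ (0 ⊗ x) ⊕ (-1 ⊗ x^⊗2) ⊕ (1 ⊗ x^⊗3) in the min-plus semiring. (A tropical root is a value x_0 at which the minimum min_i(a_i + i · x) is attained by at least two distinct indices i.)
Roots: {-2, 1, 2}

Each tropical root is a break point of the lower envelope of the lines y = a_i + i · x (there are 4 lines, with slopes 0, 1, ..., 3). Only the lines that attain the minimum somewhere contribute to roots; other lines are dominated. Here the surviving (envelope) indices are i = 3, i = 2, i = 1, i = 0.
Intersections between consecutive envelope lines give the roots: for adjacent envelope indices i < j the intersection is x = (a_i − a_j) / (j − i). Reading off the sorted break points: {-2, 1, 2}.
Verification: at each break x_0, at least two indices attain the minimum of min_i(a_i + i · x_0).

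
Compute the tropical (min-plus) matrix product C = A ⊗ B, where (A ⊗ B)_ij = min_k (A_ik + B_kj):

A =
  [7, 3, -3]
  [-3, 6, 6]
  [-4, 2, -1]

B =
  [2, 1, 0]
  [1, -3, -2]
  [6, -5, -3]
A ⊗ B =
  [3, -8, -6]
  [-1, -2, -3]
  [-2, -6, -4]

Apply the min-plus product entry-by-entry:
  C[0][0] = min over k of (A[0][0] + B[0][0] = 7 + 2 = 9, A[0][1] + B[1][0] = 3 + 1 = 4, A[0][2] + B[2][0] = -3 + 6 = 3) = 3 (attained at k = 2)
  C[0][1] = min over k of (A[0][0] + B[0][1] = 7 + 1 = 8, A[0][1] + B[1][1] = 3 + -3 = 0, A[0][2] + B[2][1] = -3 + -5 = -8) = -8 (attained at k = 2)
  C[0][2] = min over k of (A[0][0] + B[0][2] = 7 + 0 = 7, A[0][1] + B[1][2] = 3 + -2 = 1, A[0][2] + B[2][2] = -3 + -3 = -6) = -6 (attained at k = 2)
  C[1][0] = min over k of (A[1][0] + B[0][0] = -3 + 2 = -1, A[1][1] + B[1][0] = 6 + 1 = 7, A[1][2] + B[2][0] = 6 + 6 = 12) = -1 (attained at k = 0)
  C[1][1] = min over k of (A[1][0] + B[0][1] = -3 + 1 = -2, A[1][1] + B[1][1] = 6 + -3 = 3, A[1][2] + B[2][1] = 6 + -5 = 1) = -2 (attained at k = 0)
  C[1][2] = min over k of (A[1][0] + B[0][2] = -3 + 0 = -3, A[1][1] + B[1][2] = 6 + -2 = 4, A[1][2] + B[2][2] = 6 + -3 = 3) = -3 (attained at k = 0)
  C[2][0] = min over k of (A[2][0] + B[0][0] = -4 + 2 = -2, A[2][1] + B[1][0] = 2 + 1 = 3, A[2][2] + B[2][0] = -1 + 6 = 5) = -2 (attained at k = 0)
  C[2][1] = min over k of (A[2][0] + B[0][1] = -4 + 1 = -3, A[2][1] + B[1][1] = 2 + -3 = -1, A[2][2] + B[2][1] = -1 + -5 = -6) = -6 (attained at k = 2)
  C[2][2] = min over k of (A[2][0] + B[0][2] = -4 + 0 = -4, A[2][1] + B[1][2] = 2 + -2 = 0, A[2][2] + B[2][2] = -1 + -3 = -4) = -4 (attained at k = 0)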